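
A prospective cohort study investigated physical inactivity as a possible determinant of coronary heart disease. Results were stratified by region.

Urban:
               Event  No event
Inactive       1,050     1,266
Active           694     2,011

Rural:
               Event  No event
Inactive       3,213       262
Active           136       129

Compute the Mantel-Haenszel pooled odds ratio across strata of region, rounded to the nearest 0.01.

2.88

OR_MH = Σ(aᵢdᵢ/nᵢ) / Σ(bᵢcᵢ/nᵢ), where nᵢ is the stratum total.
Stratum 1 (Urban): n = 5021; a·d/n = 1050·2011/5021 = 420.5437; b·c/n = 1266·694/5021 = 174.9859
Stratum 2 (Rural): n = 3740; a·d/n = 3213·129/3740 = 110.8227; b·c/n = 262·136/3740 = 9.5273
OR_MH = (420.5437 + 110.8227) / (174.9859 + 9.5273) = 531.3664 / 184.5131 = 2.87983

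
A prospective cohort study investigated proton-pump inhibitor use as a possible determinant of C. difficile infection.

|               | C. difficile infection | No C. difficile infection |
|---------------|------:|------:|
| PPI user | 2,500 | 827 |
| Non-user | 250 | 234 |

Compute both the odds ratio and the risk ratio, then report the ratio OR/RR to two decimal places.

Cells: a = 2500, b = 827, c = 250, d = 234.
OR = (2500·234)/(827·250) = 585000/206750 = 2.82950
Risk in exposed = 2500/3327 = 0.75143; risk in unexposed = 250/484 = 0.51653; RR = 1.45476
OR/RR = 2.82950 / 1.45476 = 1.94499
The outcome is not rare, so the OR lies further from 1 than the RR.

1.94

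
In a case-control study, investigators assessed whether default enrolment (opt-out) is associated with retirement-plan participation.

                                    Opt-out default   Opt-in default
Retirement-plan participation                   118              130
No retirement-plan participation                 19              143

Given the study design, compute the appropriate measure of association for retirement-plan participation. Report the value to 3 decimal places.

6.832

Reading the table with exposure as columns: a = 118 (Opt-out default, case), b = 19 (Opt-out default, non-case), c = 130 (Opt-in default, case), d = 143.
This is a case-control study: participants were sampled on outcome status, so risks in the source population cannot be estimated directly — relative risk is not valid here. The odds ratio is the appropriate measure.
OR = (a·d)/(b·c) = (118 × 143) / (19 × 130) = 16874 / 2470 = 6.83158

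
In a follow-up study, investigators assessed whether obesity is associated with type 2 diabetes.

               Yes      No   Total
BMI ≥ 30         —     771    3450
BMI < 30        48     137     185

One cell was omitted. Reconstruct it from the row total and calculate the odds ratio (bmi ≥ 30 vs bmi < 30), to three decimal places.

The missing cell is in the exposed row: 3450 − 771 = 2679.
So a = 2679, b = 771, c = 48, d = 137.
OR = (a·d)/(b·c) = (2679 × 137) / (771 × 48) = 367023 / 37008 = 9.91740

9.917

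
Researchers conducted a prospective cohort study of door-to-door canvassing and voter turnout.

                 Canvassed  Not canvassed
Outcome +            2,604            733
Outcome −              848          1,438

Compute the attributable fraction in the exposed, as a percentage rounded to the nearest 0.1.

55.2

Reading the table with exposure as columns: a = 2604 (Canvassed, case), b = 848 (Canvassed, non-case), c = 733 (Not canvassed, case), d = 1438.
Risk in exposed = 2604/3452 = 0.75435; risk in unexposed = 733/2171 = 0.33763.
RR = 0.75435/0.33763 = 2.23422
AR% = (RR − 1)/RR × 100 = (2.23422 − 1)/2.23422 × 100 = 55.2417%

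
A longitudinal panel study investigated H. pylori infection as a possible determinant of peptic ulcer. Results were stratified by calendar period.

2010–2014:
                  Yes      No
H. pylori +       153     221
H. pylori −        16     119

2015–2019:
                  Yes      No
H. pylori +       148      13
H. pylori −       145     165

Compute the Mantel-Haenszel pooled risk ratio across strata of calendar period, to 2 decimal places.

RR_MH = Σ(aᵢ·n₀ᵢ/nᵢ) / Σ(cᵢ·n₁ᵢ/nᵢ), with n₁ᵢ = aᵢ+bᵢ (exposed), n₀ᵢ = cᵢ+dᵢ (unexposed), nᵢ = n₁ᵢ+n₀ᵢ.
Stratum 1 (2010–2014): n₁ = 374, n₀ = 135, n = 509; a·n₀/n = 153·135/509 = 40.5796; c·n₁/n = 16·374/509 = 11.7564
Stratum 2 (2015–2019): n₁ = 161, n₀ = 310, n = 471; a·n₀/n = 148·310/471 = 97.4098; c·n₁/n = 145·161/471 = 49.5648
RR_MH = (40.5796 + 97.4098) / (11.7564 + 49.5648) = 137.9893 / 61.3211 = 2.25027

2.25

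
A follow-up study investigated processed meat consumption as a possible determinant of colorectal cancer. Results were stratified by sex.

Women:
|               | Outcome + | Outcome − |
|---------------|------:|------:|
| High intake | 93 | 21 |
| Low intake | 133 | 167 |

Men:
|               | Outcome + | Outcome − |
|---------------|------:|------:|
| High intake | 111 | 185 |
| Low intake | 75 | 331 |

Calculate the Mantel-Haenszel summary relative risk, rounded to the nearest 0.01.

1.93

RR_MH = Σ(aᵢ·n₀ᵢ/nᵢ) / Σ(cᵢ·n₁ᵢ/nᵢ), with n₁ᵢ = aᵢ+bᵢ (exposed), n₀ᵢ = cᵢ+dᵢ (unexposed), nᵢ = n₁ᵢ+n₀ᵢ.
Stratum 1 (Women): n₁ = 114, n₀ = 300, n = 414; a·n₀/n = 93·300/414 = 67.3913; c·n₁/n = 133·114/414 = 36.6232
Stratum 2 (Men): n₁ = 296, n₀ = 406, n = 702; a·n₀/n = 111·406/702 = 64.1966; c·n₁/n = 75·296/702 = 31.6239
RR_MH = (67.3913 + 64.1966) / (36.6232 + 31.6239) = 131.5879 / 68.2471 = 1.92811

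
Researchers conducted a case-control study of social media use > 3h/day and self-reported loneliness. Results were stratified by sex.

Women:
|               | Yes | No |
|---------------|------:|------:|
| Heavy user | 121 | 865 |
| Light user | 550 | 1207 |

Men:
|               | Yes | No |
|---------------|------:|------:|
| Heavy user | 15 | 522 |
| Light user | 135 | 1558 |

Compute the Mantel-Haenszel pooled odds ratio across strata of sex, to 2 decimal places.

OR_MH = Σ(aᵢdᵢ/nᵢ) / Σ(bᵢcᵢ/nᵢ), where nᵢ is the stratum total.
Stratum 1 (Women): n = 2743; a·d/n = 121·1207/2743 = 53.2435; b·c/n = 865·550/2743 = 173.4415
Stratum 2 (Men): n = 2230; a·d/n = 15·1558/2230 = 10.4798; b·c/n = 522·135/2230 = 31.6009
OR_MH = (53.2435 + 10.4798) / (173.4415 + 31.6009) = 63.7233 / 205.0424 = 0.31078

0.31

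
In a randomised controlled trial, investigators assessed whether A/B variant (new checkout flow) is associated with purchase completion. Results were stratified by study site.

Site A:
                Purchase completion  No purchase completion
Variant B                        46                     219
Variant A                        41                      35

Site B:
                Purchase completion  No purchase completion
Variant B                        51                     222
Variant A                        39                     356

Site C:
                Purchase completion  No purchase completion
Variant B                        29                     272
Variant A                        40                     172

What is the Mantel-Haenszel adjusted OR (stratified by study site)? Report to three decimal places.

0.688

OR_MH = Σ(aᵢdᵢ/nᵢ) / Σ(bᵢcᵢ/nᵢ), where nᵢ is the stratum total.
Stratum 1 (Site A): n = 341; a·d/n = 46·35/341 = 4.7214; b·c/n = 219·41/341 = 26.3314
Stratum 2 (Site B): n = 668; a·d/n = 51·356/668 = 27.1796; b·c/n = 222·39/668 = 12.9611
Stratum 3 (Site C): n = 513; a·d/n = 29·172/513 = 9.7232; b·c/n = 272·40/513 = 21.2086
OR_MH = (4.7214 + 27.1796 + 9.7232) / (26.3314 + 12.9611 + 21.2086) = 41.6242 / 60.5010 = 0.68799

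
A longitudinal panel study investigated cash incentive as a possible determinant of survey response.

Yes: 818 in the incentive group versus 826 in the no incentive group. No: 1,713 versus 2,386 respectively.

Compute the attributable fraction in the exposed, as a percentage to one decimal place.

20.4

From the description: a = 818, b = 1713, c = 826, d = 2386.
Risk in exposed = 818/2531 = 0.32319; risk in unexposed = 826/3212 = 0.25716.
RR = 0.32319/0.25716 = 1.25677
AR% = (RR − 1)/RR × 100 = (1.25677 − 1)/1.25677 × 100 = 20.4311%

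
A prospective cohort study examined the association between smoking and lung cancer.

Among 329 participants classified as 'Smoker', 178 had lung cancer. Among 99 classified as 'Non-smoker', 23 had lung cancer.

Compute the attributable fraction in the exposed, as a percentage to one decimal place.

From the description: a = 178, b = 151, c = 23, d = 76.
Risk in exposed = 178/329 = 0.54103; risk in unexposed = 23/99 = 0.23232.
RR = 0.54103/0.23232 = 2.32880
AR% = (RR − 1)/RR × 100 = (2.32880 − 1)/2.32880 × 100 = 57.0594%

57.1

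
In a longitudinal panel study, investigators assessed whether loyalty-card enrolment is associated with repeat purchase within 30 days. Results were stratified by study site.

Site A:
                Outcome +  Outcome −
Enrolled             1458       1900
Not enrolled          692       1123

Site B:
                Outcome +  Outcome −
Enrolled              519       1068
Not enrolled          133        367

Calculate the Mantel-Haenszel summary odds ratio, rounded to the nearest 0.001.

OR_MH = Σ(aᵢdᵢ/nᵢ) / Σ(bᵢcᵢ/nᵢ), where nᵢ is the stratum total.
Stratum 1 (Site A): n = 5173; a·d/n = 1458·1123/5173 = 316.5154; b·c/n = 1900·692/5173 = 254.1659
Stratum 2 (Site B): n = 2087; a·d/n = 519·367/2087 = 91.2664; b·c/n = 1068·133/2087 = 68.0613
OR_MH = (316.5154 + 91.2664) / (254.1659 + 68.0613) = 407.7818 / 322.2272 = 1.26551

1.266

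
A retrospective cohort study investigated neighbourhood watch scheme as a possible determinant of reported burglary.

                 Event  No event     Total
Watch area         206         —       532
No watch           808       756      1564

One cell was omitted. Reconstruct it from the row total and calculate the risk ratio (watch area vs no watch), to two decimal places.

The missing cell is in the exposed row: 532 − 206 = 326.
So a = 206, b = 326, c = 808, d = 756.
RR = [a/(a+b)] / [c/(c+d)] = (206/532) / (808/1564) = 0.38722/0.51662 = 0.74952

0.75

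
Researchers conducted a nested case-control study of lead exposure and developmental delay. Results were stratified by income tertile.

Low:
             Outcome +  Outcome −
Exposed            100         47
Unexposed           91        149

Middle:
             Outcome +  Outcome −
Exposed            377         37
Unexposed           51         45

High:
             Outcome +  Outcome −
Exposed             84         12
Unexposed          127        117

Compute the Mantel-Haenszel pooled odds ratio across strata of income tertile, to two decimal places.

5.23

OR_MH = Σ(aᵢdᵢ/nᵢ) / Σ(bᵢcᵢ/nᵢ), where nᵢ is the stratum total.
Stratum 1 (Low): n = 387; a·d/n = 100·149/387 = 38.5013; b·c/n = 47·91/387 = 11.0517
Stratum 2 (Middle): n = 510; a·d/n = 377·45/510 = 33.2647; b·c/n = 37·51/510 = 3.7000
Stratum 3 (High): n = 340; a·d/n = 84·117/340 = 28.9059; b·c/n = 12·127/340 = 4.4824
OR_MH = (38.5013 + 33.2647 + 28.9059) / (11.0517 + 3.7000 + 4.4824) = 100.6719 / 19.2340 = 5.23405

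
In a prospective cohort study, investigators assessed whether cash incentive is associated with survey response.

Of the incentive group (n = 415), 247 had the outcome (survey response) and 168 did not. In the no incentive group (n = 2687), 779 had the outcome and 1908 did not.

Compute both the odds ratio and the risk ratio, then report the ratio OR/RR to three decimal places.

From the description: a = 247, b = 168, c = 779, d = 1908.
OR = (247·1908)/(168·779) = 471276/130872 = 3.60105
Risk in exposed = 247/415 = 0.59518; risk in unexposed = 779/2687 = 0.28991; RR = 2.05295
OR/RR = 3.60105 / 2.05295 = 1.75408
The outcome is not rare, so the OR lies further from 1 than the RR.

1.754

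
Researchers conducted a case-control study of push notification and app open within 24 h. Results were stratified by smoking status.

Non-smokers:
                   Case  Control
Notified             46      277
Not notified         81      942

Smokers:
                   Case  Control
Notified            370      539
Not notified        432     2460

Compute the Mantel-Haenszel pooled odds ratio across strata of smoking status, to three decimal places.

3.486

OR_MH = Σ(aᵢdᵢ/nᵢ) / Σ(bᵢcᵢ/nᵢ), where nᵢ is the stratum total.
Stratum 1 (Non-smokers): n = 1346; a·d/n = 46·942/1346 = 32.1932; b·c/n = 277·81/1346 = 16.6694
Stratum 2 (Smokers): n = 3801; a·d/n = 370·2460/3801 = 239.4633; b·c/n = 539·432/3801 = 61.2597
OR_MH = (32.1932 + 239.4633) / (16.6694 + 61.2597) = 271.6565 / 77.9291 = 3.48595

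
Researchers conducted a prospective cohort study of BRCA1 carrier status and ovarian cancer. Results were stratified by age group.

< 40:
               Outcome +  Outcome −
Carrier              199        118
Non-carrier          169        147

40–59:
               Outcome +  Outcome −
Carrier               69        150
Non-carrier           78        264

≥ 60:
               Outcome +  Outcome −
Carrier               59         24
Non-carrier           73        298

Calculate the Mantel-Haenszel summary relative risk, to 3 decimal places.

RR_MH = Σ(aᵢ·n₀ᵢ/nᵢ) / Σ(cᵢ·n₁ᵢ/nᵢ), with n₁ᵢ = aᵢ+bᵢ (exposed), n₀ᵢ = cᵢ+dᵢ (unexposed), nᵢ = n₁ᵢ+n₀ᵢ.
Stratum 1 (< 40): n₁ = 317, n₀ = 316, n = 633; a·n₀/n = 199·316/633 = 99.3428; c·n₁/n = 169·317/633 = 84.6335
Stratum 2 (40–59): n₁ = 219, n₀ = 342, n = 561; a·n₀/n = 69·342/561 = 42.0642; c·n₁/n = 78·219/561 = 30.4492
Stratum 3 (≥ 60): n₁ = 83, n₀ = 371, n = 454; a·n₀/n = 59·371/454 = 48.2137; c·n₁/n = 73·83/454 = 13.3458
RR_MH = (99.3428 + 42.0642 + 48.2137) / (84.6335 + 30.4492 + 13.3458) = 189.6206 / 128.4285 = 1.47647

1.476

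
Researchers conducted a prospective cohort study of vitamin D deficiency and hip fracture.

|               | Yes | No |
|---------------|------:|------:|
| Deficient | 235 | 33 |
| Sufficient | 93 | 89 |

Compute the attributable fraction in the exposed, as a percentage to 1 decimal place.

41.7

Cells: a = 235, b = 33, c = 93, d = 89.
Risk in exposed = 235/268 = 0.87687; risk in unexposed = 93/182 = 0.51099.
RR = 0.87687/0.51099 = 1.71602
AR% = (RR − 1)/RR × 100 = (1.71602 − 1)/1.71602 × 100 = 41.7255%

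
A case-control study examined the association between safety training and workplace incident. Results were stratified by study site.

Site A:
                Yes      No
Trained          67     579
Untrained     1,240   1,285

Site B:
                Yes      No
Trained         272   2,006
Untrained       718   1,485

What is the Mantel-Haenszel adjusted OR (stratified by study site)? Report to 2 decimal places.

0.21

OR_MH = Σ(aᵢdᵢ/nᵢ) / Σ(bᵢcᵢ/nᵢ), where nᵢ is the stratum total.
Stratum 1 (Site A): n = 3171; a·d/n = 67·1285/3171 = 27.1507; b·c/n = 579·1240/3171 = 226.4144
Stratum 2 (Site B): n = 4481; a·d/n = 272·1485/4481 = 90.1406; b·c/n = 2006·718/4481 = 321.4256
OR_MH = (27.1507 + 90.1406) / (226.4144 + 321.4256) = 117.2913 / 547.8400 = 0.21410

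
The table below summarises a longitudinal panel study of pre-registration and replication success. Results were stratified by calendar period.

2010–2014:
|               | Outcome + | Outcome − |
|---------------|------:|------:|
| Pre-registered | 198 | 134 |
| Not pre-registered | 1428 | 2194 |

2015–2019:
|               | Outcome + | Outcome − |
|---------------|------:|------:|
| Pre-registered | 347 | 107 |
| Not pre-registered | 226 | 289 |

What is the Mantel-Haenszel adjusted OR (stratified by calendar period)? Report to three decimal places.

OR_MH = Σ(aᵢdᵢ/nᵢ) / Σ(bᵢcᵢ/nᵢ), where nᵢ is the stratum total.
Stratum 1 (2010–2014): n = 3954; a·d/n = 198·2194/3954 = 109.8665; b·c/n = 134·1428/3954 = 48.3945
Stratum 2 (2015–2019): n = 969; a·d/n = 347·289/969 = 103.4912; b·c/n = 107·226/969 = 24.9556
OR_MH = (109.8665 + 103.4912) / (48.3945 + 24.9556) = 213.3577 / 73.3502 = 2.90876

2.909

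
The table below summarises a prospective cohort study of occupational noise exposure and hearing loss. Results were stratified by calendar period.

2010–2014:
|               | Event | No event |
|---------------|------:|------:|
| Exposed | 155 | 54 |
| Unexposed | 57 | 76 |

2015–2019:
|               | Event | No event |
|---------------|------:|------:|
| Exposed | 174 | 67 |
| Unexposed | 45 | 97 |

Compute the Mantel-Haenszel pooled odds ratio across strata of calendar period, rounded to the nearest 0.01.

4.65

OR_MH = Σ(aᵢdᵢ/nᵢ) / Σ(bᵢcᵢ/nᵢ), where nᵢ is the stratum total.
Stratum 1 (2010–2014): n = 342; a·d/n = 155·76/342 = 34.4444; b·c/n = 54·57/342 = 9.0000
Stratum 2 (2015–2019): n = 383; a·d/n = 174·97/383 = 44.0679; b·c/n = 67·45/383 = 7.8721
OR_MH = (34.4444 + 44.0679) / (9.0000 + 7.8721) = 78.5123 / 16.8721 = 4.65339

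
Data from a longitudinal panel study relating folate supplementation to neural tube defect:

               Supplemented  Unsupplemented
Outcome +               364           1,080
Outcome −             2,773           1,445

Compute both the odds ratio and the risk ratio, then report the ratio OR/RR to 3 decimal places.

0.647

Reading the table with exposure as columns: a = 364 (Supplemented, case), b = 2773 (Supplemented, non-case), c = 1080 (Unsupplemented, case), d = 1445.
OR = (364·1445)/(2773·1080) = 525980/2994840 = 0.17563
Risk in exposed = 364/3137 = 0.11603; risk in unexposed = 1080/2525 = 0.42772; RR = 0.27128
OR/RR = 0.17563 / 0.27128 = 0.64740
The outcome is not rare, so the OR lies further from 1 than the RR.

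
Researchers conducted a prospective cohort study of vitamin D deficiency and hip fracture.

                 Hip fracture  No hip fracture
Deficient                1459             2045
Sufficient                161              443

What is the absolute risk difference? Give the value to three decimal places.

0.150

Cells: a = 1459, b = 2045, c = 161, d = 443.
Risk in exposed = 1459/3504 = 0.416381; risk in unexposed = 161/604 = 0.266556.
Risk difference = 0.416381 − 0.266556 = 0.149825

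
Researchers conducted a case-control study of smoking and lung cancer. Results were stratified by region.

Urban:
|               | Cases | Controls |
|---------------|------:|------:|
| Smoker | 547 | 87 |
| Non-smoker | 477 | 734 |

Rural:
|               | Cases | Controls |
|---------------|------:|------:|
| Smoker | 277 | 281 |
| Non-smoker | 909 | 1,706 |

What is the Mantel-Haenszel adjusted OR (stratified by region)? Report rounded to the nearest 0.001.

3.559

OR_MH = Σ(aᵢdᵢ/nᵢ) / Σ(bᵢcᵢ/nᵢ), where nᵢ is the stratum total.
Stratum 1 (Urban): n = 1845; a·d/n = 547·734/1845 = 217.6141; b·c/n = 87·477/1845 = 22.4927
Stratum 2 (Rural): n = 3173; a·d/n = 277·1706/3173 = 148.9322; b·c/n = 281·909/3173 = 80.5008
OR_MH = (217.6141 + 148.9322) / (22.4927 + 80.5008) = 366.5463 / 102.9935 = 3.55893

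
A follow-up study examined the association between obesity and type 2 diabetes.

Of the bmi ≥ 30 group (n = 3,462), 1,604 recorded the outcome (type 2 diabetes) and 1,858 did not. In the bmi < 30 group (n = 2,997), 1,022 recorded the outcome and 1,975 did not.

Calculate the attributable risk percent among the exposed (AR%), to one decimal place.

From the description: a = 1604, b = 1858, c = 1022, d = 1975.
Risk in exposed = 1604/3462 = 0.46332; risk in unexposed = 1022/2997 = 0.34101.
RR = 0.46332/0.34101 = 1.35867
AR% = (RR − 1)/RR × 100 = (1.35867 − 1)/1.35867 × 100 = 26.3985%

26.4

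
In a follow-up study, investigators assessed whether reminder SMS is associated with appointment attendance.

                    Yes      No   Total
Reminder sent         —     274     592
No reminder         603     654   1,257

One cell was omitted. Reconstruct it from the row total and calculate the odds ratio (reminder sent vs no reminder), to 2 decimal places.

1.26

The missing cell is in the exposed row: 592 − 274 = 318.
So a = 318, b = 274, c = 603, d = 654.
OR = (a·d)/(b·c) = (318 × 654) / (274 × 603) = 207972 / 165222 = 1.25874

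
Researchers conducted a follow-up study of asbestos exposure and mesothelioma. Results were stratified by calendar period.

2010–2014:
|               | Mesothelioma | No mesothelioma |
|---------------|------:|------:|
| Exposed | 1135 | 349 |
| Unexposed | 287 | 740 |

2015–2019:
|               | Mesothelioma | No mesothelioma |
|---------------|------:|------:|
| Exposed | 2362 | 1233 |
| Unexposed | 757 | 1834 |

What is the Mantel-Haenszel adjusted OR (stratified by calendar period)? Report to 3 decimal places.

5.424

OR_MH = Σ(aᵢdᵢ/nᵢ) / Σ(bᵢcᵢ/nᵢ), where nᵢ is the stratum total.
Stratum 1 (2010–2014): n = 2511; a·d/n = 1135·740/2511 = 334.4883; b·c/n = 349·287/2511 = 39.8897
Stratum 2 (2015–2019): n = 6186; a·d/n = 2362·1834/6186 = 700.2761; b·c/n = 1233·757/6186 = 150.8860
OR_MH = (334.4883 + 700.2761) / (39.8897 + 150.8860) = 1034.7644 / 190.7757 = 5.42398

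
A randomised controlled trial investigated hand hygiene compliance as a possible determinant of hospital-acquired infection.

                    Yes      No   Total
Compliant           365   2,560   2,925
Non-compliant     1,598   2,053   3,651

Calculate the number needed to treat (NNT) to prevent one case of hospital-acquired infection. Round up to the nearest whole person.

4

Risk in treated group = 365/2925 = 0.12479; risk in control = 1598/3651 = 0.43769.
Absolute risk reduction = 0.43769 − 0.12479 = 0.31290
NNT = 1 / ARR = 1 / 0.31290 = 3.196 → round up → 4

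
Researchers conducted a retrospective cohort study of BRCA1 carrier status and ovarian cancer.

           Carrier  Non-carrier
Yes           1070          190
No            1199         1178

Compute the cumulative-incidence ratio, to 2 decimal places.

Reading the table with exposure as columns: a = 1070 (Carrier, case), b = 1199 (Carrier, non-case), c = 190 (Non-carrier, case), d = 1178.
Risk in exposed = 1070/2269 = 0.47157; risk in unexposed = 190/1368 = 0.13889.
RR = 0.47157 / 0.13889 = 3.39533
The risk among the exposed is 3.40 times that among the unexposed.

3.40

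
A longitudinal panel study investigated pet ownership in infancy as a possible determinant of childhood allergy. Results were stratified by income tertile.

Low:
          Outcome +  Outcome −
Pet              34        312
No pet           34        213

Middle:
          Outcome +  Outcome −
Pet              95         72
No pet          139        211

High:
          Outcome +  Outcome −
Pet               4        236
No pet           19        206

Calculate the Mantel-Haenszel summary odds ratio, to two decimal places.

1.13

OR_MH = Σ(aᵢdᵢ/nᵢ) / Σ(bᵢcᵢ/nᵢ), where nᵢ is the stratum total.
Stratum 1 (Low): n = 593; a·d/n = 34·213/593 = 12.2125; b·c/n = 312·34/593 = 17.8887
Stratum 2 (Middle): n = 517; a·d/n = 95·211/517 = 38.7718; b·c/n = 72·139/517 = 19.3578
Stratum 3 (High): n = 465; a·d/n = 4·206/465 = 1.7720; b·c/n = 236·19/465 = 9.6430
OR_MH = (12.2125 + 38.7718 + 1.7720) / (17.8887 + 19.3578 + 9.6430) = 52.7563 / 46.8895 = 1.12512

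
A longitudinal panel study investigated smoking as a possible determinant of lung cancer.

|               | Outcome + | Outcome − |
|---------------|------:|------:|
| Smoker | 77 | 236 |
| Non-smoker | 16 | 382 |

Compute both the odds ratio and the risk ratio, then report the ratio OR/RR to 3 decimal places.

Cells: a = 77, b = 236, c = 16, d = 382.
OR = (77·382)/(236·16) = 29414/3776 = 7.78972
Risk in exposed = 77/313 = 0.24601; risk in unexposed = 16/398 = 0.04020; RR = 6.11941
OR/RR = 7.78972 / 6.11941 = 1.27295
The outcome is not rare, so the OR lies further from 1 than the RR.

1.273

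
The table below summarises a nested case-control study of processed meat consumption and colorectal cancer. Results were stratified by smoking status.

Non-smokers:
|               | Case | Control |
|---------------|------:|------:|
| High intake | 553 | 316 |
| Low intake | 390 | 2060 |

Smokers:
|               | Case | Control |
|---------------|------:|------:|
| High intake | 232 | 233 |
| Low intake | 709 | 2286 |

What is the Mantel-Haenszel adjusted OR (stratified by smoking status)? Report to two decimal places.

5.85

OR_MH = Σ(aᵢdᵢ/nᵢ) / Σ(bᵢcᵢ/nᵢ), where nᵢ is the stratum total.
Stratum 1 (Non-smokers): n = 3319; a·d/n = 553·2060/3319 = 343.2299; b·c/n = 316·390/3319 = 37.1317
Stratum 2 (Smokers): n = 3460; a·d/n = 232·2286/3460 = 153.2809; b·c/n = 233·709/3460 = 47.7448
OR_MH = (343.2299 + 153.2809) / (37.1317 + 47.7448) = 496.5108 / 84.8765 = 5.84981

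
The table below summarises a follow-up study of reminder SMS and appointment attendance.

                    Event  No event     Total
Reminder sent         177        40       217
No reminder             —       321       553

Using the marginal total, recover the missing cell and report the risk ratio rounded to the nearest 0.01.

The missing cell is in the unexposed row: 553 − 321 = 232.
So a = 177, b = 40, c = 232, d = 321.
RR = [a/(a+b)] / [c/(c+d)] = (177/217) / (232/553) = 0.81567/0.41953 = 1.94424

1.94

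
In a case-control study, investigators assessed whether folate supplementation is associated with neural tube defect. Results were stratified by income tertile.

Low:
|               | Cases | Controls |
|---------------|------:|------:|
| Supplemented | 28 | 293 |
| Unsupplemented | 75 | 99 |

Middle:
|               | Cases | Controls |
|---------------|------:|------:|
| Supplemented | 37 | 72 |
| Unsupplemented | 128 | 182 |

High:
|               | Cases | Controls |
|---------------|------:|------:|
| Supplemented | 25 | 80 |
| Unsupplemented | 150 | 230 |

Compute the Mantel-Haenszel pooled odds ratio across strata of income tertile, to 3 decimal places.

OR_MH = Σ(aᵢdᵢ/nᵢ) / Σ(bᵢcᵢ/nᵢ), where nᵢ is the stratum total.
Stratum 1 (Low): n = 495; a·d/n = 28·99/495 = 5.6000; b·c/n = 293·75/495 = 44.3939
Stratum 2 (Middle): n = 419; a·d/n = 37·182/419 = 16.0716; b·c/n = 72·128/419 = 21.9952
Stratum 3 (High): n = 485; a·d/n = 25·230/485 = 11.8557; b·c/n = 80·150/485 = 24.7423
OR_MH = (5.6000 + 16.0716 + 11.8557) / (44.3939 + 21.9952 + 24.7423) = 33.5273 / 91.1314 = 0.36790

0.368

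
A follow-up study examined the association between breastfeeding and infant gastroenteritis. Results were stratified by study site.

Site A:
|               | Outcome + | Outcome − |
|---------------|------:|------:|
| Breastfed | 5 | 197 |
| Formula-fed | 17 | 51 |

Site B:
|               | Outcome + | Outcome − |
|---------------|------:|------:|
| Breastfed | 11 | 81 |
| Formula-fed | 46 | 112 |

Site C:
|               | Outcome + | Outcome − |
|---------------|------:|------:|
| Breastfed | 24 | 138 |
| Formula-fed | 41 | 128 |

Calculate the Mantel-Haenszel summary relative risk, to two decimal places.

RR_MH = Σ(aᵢ·n₀ᵢ/nᵢ) / Σ(cᵢ·n₁ᵢ/nᵢ), with n₁ᵢ = aᵢ+bᵢ (exposed), n₀ᵢ = cᵢ+dᵢ (unexposed), nᵢ = n₁ᵢ+n₀ᵢ.
Stratum 1 (Site A): n₁ = 202, n₀ = 68, n = 270; a·n₀/n = 5·68/270 = 1.2593; c·n₁/n = 17·202/270 = 12.7185
Stratum 2 (Site B): n₁ = 92, n₀ = 158, n = 250; a·n₀/n = 11·158/250 = 6.9520; c·n₁/n = 46·92/250 = 16.9280
Stratum 3 (Site C): n₁ = 162, n₀ = 169, n = 331; a·n₀/n = 24·169/331 = 12.2538; c·n₁/n = 41·162/331 = 20.0665
RR_MH = (1.2593 + 6.9520 + 12.2538) / (12.7185 + 16.9280 + 20.0665) = 20.4650 / 49.7130 = 0.41166

0.41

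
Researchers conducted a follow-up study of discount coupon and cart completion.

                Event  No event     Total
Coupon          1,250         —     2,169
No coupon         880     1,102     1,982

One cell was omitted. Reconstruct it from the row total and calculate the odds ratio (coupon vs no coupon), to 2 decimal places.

1.70

The missing cell is in the exposed row: 2169 − 1250 = 919.
So a = 1250, b = 919, c = 880, d = 1102.
OR = (a·d)/(b·c) = (1250 × 1102) / (919 × 880) = 1377500 / 808720 = 1.70331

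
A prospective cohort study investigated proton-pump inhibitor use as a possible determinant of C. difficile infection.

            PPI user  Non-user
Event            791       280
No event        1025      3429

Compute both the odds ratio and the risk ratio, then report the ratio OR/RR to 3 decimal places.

1.638

Reading the table with exposure as columns: a = 791 (PPI user, case), b = 1025 (PPI user, non-case), c = 280 (Non-user, case), d = 3429.
OR = (791·3429)/(1025·280) = 2712339/287000 = 9.45066
Risk in exposed = 791/1816 = 0.43557; risk in unexposed = 280/3709 = 0.07549; RR = 5.76978
OR/RR = 9.45066 / 5.76978 = 1.63796
The outcome is not rare, so the OR lies further from 1 than the RR.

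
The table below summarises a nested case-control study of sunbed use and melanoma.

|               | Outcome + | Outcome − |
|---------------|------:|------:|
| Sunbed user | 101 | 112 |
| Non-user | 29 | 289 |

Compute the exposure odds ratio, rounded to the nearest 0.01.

Cells: a = 101, b = 112, c = 29, d = 289.
OR = (a·d)/(b·c) = (101 × 289) / (112 × 29) = 29189 / 3248 = 8.98676
The odds of melanoma are about 8.99 times as high in the sunbed user group.

8.99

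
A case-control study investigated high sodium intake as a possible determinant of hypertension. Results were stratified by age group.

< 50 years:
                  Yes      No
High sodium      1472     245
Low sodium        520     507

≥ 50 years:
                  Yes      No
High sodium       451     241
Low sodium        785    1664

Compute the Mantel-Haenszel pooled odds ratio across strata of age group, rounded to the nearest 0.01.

4.79

OR_MH = Σ(aᵢdᵢ/nᵢ) / Σ(bᵢcᵢ/nᵢ), where nᵢ is the stratum total.
Stratum 1 (< 50 years): n = 2744; a·d/n = 1472·507/2744 = 271.9767; b·c/n = 245·520/2744 = 46.4286
Stratum 2 (≥ 50 years): n = 3141; a·d/n = 451·1664/3141 = 238.9252; b·c/n = 241·785/3141 = 60.2308
OR_MH = (271.9767 + 238.9252) / (46.4286 + 60.2308) = 510.9019 / 106.6594 = 4.79003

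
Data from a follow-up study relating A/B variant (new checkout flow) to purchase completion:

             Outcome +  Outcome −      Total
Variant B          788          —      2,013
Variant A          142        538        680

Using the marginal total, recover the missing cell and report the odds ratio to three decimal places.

2.437

The missing cell is in the exposed row: 2013 − 788 = 1225.
So a = 788, b = 1225, c = 142, d = 538.
OR = (a·d)/(b·c) = (788 × 538) / (1225 × 142) = 423944 / 173950 = 2.43716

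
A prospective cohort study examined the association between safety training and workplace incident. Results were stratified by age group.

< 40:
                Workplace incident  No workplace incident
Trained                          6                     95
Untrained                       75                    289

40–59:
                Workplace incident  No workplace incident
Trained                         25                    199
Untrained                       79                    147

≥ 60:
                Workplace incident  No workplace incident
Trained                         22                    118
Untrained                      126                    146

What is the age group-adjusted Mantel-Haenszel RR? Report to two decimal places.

RR_MH = Σ(aᵢ·n₀ᵢ/nᵢ) / Σ(cᵢ·n₁ᵢ/nᵢ), with n₁ᵢ = aᵢ+bᵢ (exposed), n₀ᵢ = cᵢ+dᵢ (unexposed), nᵢ = n₁ᵢ+n₀ᵢ.
Stratum 1 (< 40): n₁ = 101, n₀ = 364, n = 465; a·n₀/n = 6·364/465 = 4.6968; c·n₁/n = 75·101/465 = 16.2903
Stratum 2 (40–59): n₁ = 224, n₀ = 226, n = 450; a·n₀/n = 25·226/450 = 12.5556; c·n₁/n = 79·224/450 = 39.3244
Stratum 3 (≥ 60): n₁ = 140, n₀ = 272, n = 412; a·n₀/n = 22·272/412 = 14.5243; c·n₁/n = 126·140/412 = 42.8155
RR_MH = (4.6968 + 12.5556 + 14.5243) / (16.2903 + 39.3244 + 42.8155) = 31.7766 / 98.4303 = 0.32283

0.32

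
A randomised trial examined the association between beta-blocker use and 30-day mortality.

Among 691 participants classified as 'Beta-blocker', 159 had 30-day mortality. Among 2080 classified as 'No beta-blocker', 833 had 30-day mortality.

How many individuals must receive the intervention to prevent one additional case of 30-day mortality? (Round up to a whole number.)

6

Risk in treated group = 159/691 = 0.23010; risk in control = 833/2080 = 0.40048.
Absolute risk reduction = 0.40048 − 0.23010 = 0.17038
NNT = 1 / ARR = 1 / 0.17038 = 5.869 → round up → 6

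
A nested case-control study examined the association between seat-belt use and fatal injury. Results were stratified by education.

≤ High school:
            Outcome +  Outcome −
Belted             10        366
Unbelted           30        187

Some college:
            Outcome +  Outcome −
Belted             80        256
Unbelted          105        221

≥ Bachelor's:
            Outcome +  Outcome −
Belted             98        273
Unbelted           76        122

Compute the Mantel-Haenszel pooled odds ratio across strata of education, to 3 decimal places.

0.532

OR_MH = Σ(aᵢdᵢ/nᵢ) / Σ(bᵢcᵢ/nᵢ), where nᵢ is the stratum total.
Stratum 1 (≤ High school): n = 593; a·d/n = 10·187/593 = 3.1535; b·c/n = 366·30/593 = 18.5160
Stratum 2 (Some college): n = 662; a·d/n = 80·221/662 = 26.7069; b·c/n = 256·105/662 = 40.6042
Stratum 3 (≥ Bachelor's): n = 569; a·d/n = 98·122/569 = 21.0123; b·c/n = 273·76/569 = 36.4640
OR_MH = (3.1535 + 26.7069 + 21.0123) / (18.5160 + 40.6042 + 36.4640) = 50.8727 / 95.5842 = 0.53223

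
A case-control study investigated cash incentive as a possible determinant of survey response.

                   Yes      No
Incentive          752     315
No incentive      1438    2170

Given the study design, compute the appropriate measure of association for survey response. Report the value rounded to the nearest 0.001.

Cells: a = 752, b = 315, c = 1438, d = 2170.
This is a case-control study: participants were sampled on outcome status, so risks in the source population cannot be estimated directly — relative risk is not valid here. The odds ratio is the appropriate measure.
OR = (a·d)/(b·c) = (752 × 2170) / (315 × 1438) = 1631840 / 452970 = 3.60253

3.603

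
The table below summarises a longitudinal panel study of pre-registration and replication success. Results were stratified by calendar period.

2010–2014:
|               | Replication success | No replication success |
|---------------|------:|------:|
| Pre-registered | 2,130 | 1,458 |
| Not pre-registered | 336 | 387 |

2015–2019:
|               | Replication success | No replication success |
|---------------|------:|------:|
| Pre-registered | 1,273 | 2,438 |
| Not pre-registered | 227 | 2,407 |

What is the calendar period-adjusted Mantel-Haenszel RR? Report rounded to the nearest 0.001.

2.148

RR_MH = Σ(aᵢ·n₀ᵢ/nᵢ) / Σ(cᵢ·n₁ᵢ/nᵢ), with n₁ᵢ = aᵢ+bᵢ (exposed), n₀ᵢ = cᵢ+dᵢ (unexposed), nᵢ = n₁ᵢ+n₀ᵢ.
Stratum 1 (2010–2014): n₁ = 3588, n₀ = 723, n = 4311; a·n₀/n = 2130·723/4311 = 357.2234; c·n₁/n = 336·3588/4311 = 279.6493
Stratum 2 (2015–2019): n₁ = 3711, n₀ = 2634, n = 6345; a·n₀/n = 1273·2634/6345 = 528.4605; c·n₁/n = 227·3711/6345 = 132.7655
RR_MH = (357.2234 + 528.4605) / (279.6493 + 132.7655) = 885.6839 / 412.4148 = 2.14756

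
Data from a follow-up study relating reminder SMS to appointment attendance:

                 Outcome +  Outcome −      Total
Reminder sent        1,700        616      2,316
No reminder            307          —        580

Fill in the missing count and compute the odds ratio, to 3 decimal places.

The missing cell is in the unexposed row: 580 − 307 = 273.
So a = 1700, b = 616, c = 307, d = 273.
OR = (a·d)/(b·c) = (1700 × 273) / (616 × 307) = 464100 / 189112 = 2.45410

2.454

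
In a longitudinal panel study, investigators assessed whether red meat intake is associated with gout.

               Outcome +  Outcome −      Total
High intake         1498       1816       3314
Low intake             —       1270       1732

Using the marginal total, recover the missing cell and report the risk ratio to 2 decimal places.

The missing cell is in the unexposed row: 1732 − 1270 = 462.
So a = 1498, b = 1816, c = 462, d = 1270.
RR = [a/(a+b)] / [c/(c+d)] = (1498/3314) / (462/1732) = 0.45202/0.26674 = 1.69459

1.69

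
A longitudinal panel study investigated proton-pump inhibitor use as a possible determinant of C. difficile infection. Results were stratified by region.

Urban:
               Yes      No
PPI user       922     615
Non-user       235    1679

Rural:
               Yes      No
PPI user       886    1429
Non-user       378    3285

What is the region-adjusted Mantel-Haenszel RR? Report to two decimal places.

4.20

RR_MH = Σ(aᵢ·n₀ᵢ/nᵢ) / Σ(cᵢ·n₁ᵢ/nᵢ), with n₁ᵢ = aᵢ+bᵢ (exposed), n₀ᵢ = cᵢ+dᵢ (unexposed), nᵢ = n₁ᵢ+n₀ᵢ.
Stratum 1 (Urban): n₁ = 1537, n₀ = 1914, n = 3451; a·n₀/n = 922·1914/3451 = 511.3613; c·n₁/n = 235·1537/3451 = 104.6639
Stratum 2 (Rural): n₁ = 2315, n₀ = 3663, n = 5978; a·n₀/n = 886·3663/5978 = 542.8936; c·n₁/n = 378·2315/5978 = 146.3817
RR_MH = (511.3613 + 542.8936) / (104.6639 + 146.3817) = 1054.2550 / 251.0456 = 4.19946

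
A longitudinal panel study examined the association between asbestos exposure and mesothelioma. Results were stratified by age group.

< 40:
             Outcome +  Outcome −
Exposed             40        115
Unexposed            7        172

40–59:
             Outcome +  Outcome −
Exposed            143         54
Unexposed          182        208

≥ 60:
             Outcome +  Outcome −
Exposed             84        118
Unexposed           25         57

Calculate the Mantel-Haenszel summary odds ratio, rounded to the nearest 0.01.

OR_MH = Σ(aᵢdᵢ/nᵢ) / Σ(bᵢcᵢ/nᵢ), where nᵢ is the stratum total.
Stratum 1 (< 40): n = 334; a·d/n = 40·172/334 = 20.5988; b·c/n = 115·7/334 = 2.4102
Stratum 2 (40–59): n = 587; a·d/n = 143·208/587 = 50.6712; b·c/n = 54·182/587 = 16.7428
Stratum 3 (≥ 60): n = 284; a·d/n = 84·57/284 = 16.8592; b·c/n = 118·25/284 = 10.3873
OR_MH = (20.5988 + 50.6712 + 16.8592) / (2.4102 + 16.7428 + 10.3873) = 88.1292 / 29.5403 = 2.98336

2.98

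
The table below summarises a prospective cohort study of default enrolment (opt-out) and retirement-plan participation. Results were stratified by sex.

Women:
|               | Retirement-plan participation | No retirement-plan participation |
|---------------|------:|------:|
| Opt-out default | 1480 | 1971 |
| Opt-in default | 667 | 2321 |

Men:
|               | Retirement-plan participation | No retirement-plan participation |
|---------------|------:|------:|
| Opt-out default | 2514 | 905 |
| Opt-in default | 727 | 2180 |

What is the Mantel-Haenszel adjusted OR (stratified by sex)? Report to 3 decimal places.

OR_MH = Σ(aᵢdᵢ/nᵢ) / Σ(bᵢcᵢ/nᵢ), where nᵢ is the stratum total.
Stratum 1 (Women): n = 6439; a·d/n = 1480·2321/6439 = 533.4804; b·c/n = 1971·667/6439 = 204.1710
Stratum 2 (Men): n = 6326; a·d/n = 2514·2180/6326 = 866.3484; b·c/n = 905·727/6326 = 104.0049
OR_MH = (533.4804 + 866.3484) / (204.1710 + 104.0049) = 1399.8288 / 308.1759 = 4.54230

4.542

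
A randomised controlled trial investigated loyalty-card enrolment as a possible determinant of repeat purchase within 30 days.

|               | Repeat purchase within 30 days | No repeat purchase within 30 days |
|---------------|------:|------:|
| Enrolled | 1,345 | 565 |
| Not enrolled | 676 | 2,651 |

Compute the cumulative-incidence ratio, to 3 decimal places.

3.466

Cells: a = 1345, b = 565, c = 676, d = 2651.
Risk in exposed = 1345/1910 = 0.70419; risk in unexposed = 676/3327 = 0.20319.
RR = 0.70419 / 0.20319 = 3.46573
The risk among the exposed is 3.47 times that among the unexposed.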